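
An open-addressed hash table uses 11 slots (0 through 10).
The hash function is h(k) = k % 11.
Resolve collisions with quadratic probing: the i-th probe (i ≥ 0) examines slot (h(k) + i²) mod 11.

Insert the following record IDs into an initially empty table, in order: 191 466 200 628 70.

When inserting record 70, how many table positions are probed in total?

3

Insert 191: h=4, slot 4 empty => index 4.
Insert 466: h=4, slot 4 occupied => index 5.
Insert 200: h=2, slot 2 empty => index 2.
Insert 628: h=1, slot 1 empty => index 1.
Insert 70: h=4, slots 4,5 occupied => index 8.
Table: [—, 628, 200, —, 191, 466, —, —, 70, —, —]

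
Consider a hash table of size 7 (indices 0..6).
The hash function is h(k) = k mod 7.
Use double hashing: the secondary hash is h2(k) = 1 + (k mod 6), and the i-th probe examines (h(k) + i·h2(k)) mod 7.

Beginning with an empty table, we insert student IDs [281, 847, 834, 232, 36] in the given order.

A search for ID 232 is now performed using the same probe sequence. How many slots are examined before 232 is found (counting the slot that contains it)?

281 hashes to 1; slot 1 is free → place at 1.
847 hashes to 0; slot 0 is free → place at 0.
834 hashes to 1, h2=1; 1 taken → place at 2.
232 hashes to 1, h2=5; 1 taken → place at 6.
36 hashes to 1, h2=1; 1,2 taken → place at 3.
Table: [847, 281, 834, 36, -, -, 232]
Lookup 232: h=1, h2=5, probe 1,6 → found at 6.

2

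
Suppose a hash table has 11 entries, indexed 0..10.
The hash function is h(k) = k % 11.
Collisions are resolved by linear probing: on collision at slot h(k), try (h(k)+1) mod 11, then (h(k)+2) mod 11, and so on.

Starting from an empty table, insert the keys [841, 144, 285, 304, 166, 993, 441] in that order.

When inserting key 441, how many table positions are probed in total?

841 hashes to 5; slot 5 is free -> place at 5.
144 hashes to 1; slot 1 is free -> place at 1.
285 hashes to 10; slot 10 is free -> place at 10.
304 hashes to 7; slot 7 is free -> place at 7.
166 hashes to 1; 1 taken -> place at 2.
993 hashes to 3; slot 3 is free -> place at 3.
441 hashes to 1; 1,2,3 taken -> place at 4.
Table: [—, 144, 166, 993, 441, 841, —, 304, —, —, 285]

4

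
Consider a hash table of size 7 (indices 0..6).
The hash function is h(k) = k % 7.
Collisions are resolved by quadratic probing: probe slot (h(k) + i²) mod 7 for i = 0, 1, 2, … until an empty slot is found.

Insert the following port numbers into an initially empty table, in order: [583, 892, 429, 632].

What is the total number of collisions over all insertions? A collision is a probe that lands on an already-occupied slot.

583: h=2 → slot 2
892: h=3 → slot 3
429: h=2, probe 2,3,6 → slot 6
632: h=2, probe 2,3,6,4 → slot 4
Table: [∅, ∅, 583, 892, 632, ∅, 429]

5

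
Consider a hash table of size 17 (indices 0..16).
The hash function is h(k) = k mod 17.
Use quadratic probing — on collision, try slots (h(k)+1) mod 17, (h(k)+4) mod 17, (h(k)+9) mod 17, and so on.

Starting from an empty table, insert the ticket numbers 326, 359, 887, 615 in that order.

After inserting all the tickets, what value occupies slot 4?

887

326: h=3 -> slot 3
359: h=2 -> slot 2
887: h=3, probe 3,4 -> slot 4
615: h=3, probe 3,4,7 -> slot 7
Table: [∅, ∅, 359, 326, 887, ∅, ∅, 615, ∅, ∅, ∅, ∅, ∅, ∅, ∅, ∅, ∅]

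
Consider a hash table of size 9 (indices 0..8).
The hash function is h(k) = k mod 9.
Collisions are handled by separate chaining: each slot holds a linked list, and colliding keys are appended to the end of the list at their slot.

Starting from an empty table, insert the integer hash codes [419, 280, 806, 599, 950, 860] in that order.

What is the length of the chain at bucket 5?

5

419 -> bucket 5
280 -> bucket 1
806 -> bucket 5 (collision)
599 -> bucket 5 (collision)
950 -> bucket 5 (collision)
860 -> bucket 5 (collision)
Final buckets:
0: -
1: 280
2: -
3: -
4: -
5: 419 -> 806 -> 599 -> 950 -> 860
6: -
7: -
8: -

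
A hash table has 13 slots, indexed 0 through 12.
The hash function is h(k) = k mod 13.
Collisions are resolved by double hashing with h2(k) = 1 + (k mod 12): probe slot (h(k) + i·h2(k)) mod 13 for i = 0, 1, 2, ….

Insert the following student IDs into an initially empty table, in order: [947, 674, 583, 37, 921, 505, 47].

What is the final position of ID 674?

Insert 947: h=11, slot 11 empty => index 11.
Insert 674: h=11, h2=3, slot 11 occupied => index 1.
Insert 583: h=11, h2=8, slot 11 occupied => index 6.
Insert 37: h=11, h2=2, slot 11 occupied => index 0.
Insert 921: h=11, h2=10, slot 11 occupied => index 8.
Insert 505: h=11, h2=2, slots 11,0 occupied => index 2.
Insert 47: h=8, h2=12, slot 8 occupied => index 7.
Table: [37, 674, 505, ∅, ∅, ∅, 583, 47, 921, ∅, ∅, 947, ∅]

1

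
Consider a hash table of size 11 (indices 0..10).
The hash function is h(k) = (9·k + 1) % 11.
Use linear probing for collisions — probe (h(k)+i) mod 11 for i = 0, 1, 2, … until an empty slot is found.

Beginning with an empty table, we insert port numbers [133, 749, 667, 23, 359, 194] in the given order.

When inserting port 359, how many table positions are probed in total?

Insert 133: h=10, slot 10 empty -> index 10.
Insert 749: h=10, slot 10 occupied -> index 0.
Insert 667: h=9, slot 9 empty -> index 9.
Insert 23: h=10, slots 10,0 occupied -> index 1.
Insert 359: h=9, slots 9,10,0,1 occupied -> index 2.
Insert 194: h=9, slots 9,10,0,1,2 occupied -> index 3.
Table: [749, 23, 359, 194, ∅, ∅, ∅, ∅, ∅, 667, 133]

5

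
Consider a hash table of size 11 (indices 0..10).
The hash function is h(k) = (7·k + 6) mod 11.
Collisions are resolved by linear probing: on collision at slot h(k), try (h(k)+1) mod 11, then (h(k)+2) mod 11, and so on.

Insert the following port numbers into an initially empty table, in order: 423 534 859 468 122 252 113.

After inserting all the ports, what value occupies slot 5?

468

423 hashes to 8; slot 8 is free => place at 8.
534 hashes to 4; slot 4 is free => place at 4.
859 hashes to 2; slot 2 is free => place at 2.
468 hashes to 4; 4 taken => place at 5.
122 hashes to 2; 2 taken => place at 3.
252 hashes to 10; slot 10 is free => place at 10.
113 hashes to 5; 5 taken => place at 6.
Table: [_, _, 859, 122, 534, 468, 113, _, 423, _, 252]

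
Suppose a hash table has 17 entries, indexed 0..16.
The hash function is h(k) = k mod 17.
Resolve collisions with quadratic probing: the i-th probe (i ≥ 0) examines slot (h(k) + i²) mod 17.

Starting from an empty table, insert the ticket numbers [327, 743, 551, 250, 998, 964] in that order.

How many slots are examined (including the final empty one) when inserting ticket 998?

3

Insert 327: h=4, slot 4 empty -> index 4.
Insert 743: h=12, slot 12 empty -> index 12.
Insert 551: h=7, slot 7 empty -> index 7.
Insert 250: h=12, slot 12 occupied -> index 13.
Insert 998: h=12, slots 12,13 occupied -> index 16.
Insert 964: h=12, slots 12,13,16,4 occupied -> index 11.
Table: [-, -, -, -, 327, -, -, 551, -, -, -, 964, 743, 250, -, -, 998]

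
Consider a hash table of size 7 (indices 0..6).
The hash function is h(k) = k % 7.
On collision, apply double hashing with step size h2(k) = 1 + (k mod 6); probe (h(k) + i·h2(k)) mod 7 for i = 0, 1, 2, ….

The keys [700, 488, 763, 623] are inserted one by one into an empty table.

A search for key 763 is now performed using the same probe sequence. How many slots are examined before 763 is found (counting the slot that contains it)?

2

700 hashes to 0; slot 0 is free → place at 0.
488 hashes to 5; slot 5 is free → place at 5.
763 hashes to 0, h2=2; 0 taken → place at 2.
623 hashes to 0, h2=6; 0 taken → place at 6.
Table: [700, -, 763, -, -, 488, 623]
Lookup 763: h=0, h2=2, probe 0,2 → found at 2.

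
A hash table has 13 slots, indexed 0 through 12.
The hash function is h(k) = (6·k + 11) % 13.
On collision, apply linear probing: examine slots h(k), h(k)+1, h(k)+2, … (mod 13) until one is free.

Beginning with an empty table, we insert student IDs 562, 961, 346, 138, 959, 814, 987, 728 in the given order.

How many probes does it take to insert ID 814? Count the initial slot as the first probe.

562 hashes to 3; slot 3 is free -> place at 3.
961 hashes to 5; slot 5 is free -> place at 5.
346 hashes to 7; slot 7 is free -> place at 7.
138 hashes to 7; 7 taken -> place at 8.
959 hashes to 6; slot 6 is free -> place at 6.
814 hashes to 7; 7,8 taken -> place at 9.
987 hashes to 5; 5,6,7,8,9 taken -> place at 10.
728 hashes to 11; slot 11 is free -> place at 11.
Table: [—, —, —, 562, —, 961, 959, 346, 138, 814, 987, 728, —]

3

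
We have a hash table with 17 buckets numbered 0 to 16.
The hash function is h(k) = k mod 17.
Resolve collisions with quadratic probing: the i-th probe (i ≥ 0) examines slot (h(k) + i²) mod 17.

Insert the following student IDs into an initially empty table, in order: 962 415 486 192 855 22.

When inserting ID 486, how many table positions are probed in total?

Insert 962: h=10, slot 10 empty => index 10.
Insert 415: h=7, slot 7 empty => index 7.
Insert 486: h=10, slot 10 occupied => index 11.
Insert 192: h=5, slot 5 empty => index 5.
Insert 855: h=5, slot 5 occupied => index 6.
Insert 22: h=5, slots 5,6 occupied => index 9.
Table: [-, -, -, -, -, 192, 855, 415, -, 22, 962, 486, -, -, -, -, -]

2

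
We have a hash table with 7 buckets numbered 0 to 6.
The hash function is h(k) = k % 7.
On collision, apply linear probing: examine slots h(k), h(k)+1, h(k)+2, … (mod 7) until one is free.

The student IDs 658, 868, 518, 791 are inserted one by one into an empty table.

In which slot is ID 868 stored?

658: h=0 -> slot 0
868: h=0, probe 0,1 -> slot 1
518: h=0, probe 0,1,2 -> slot 2
791: h=0, probe 0,1,2,3 -> slot 3
Table: [658, 868, 518, 791, ., ., .]

1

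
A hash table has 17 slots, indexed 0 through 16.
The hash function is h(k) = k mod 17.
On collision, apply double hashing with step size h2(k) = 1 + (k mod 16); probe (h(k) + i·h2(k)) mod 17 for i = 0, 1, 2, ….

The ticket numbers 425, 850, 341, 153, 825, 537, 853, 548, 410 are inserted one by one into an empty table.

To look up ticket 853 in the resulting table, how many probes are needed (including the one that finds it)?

3

425 hashes to 0; slot 0 is free => place at 0.
850 hashes to 0, h2=3; 0 taken => place at 3.
341 hashes to 1; slot 1 is free => place at 1.
153 hashes to 0, h2=10; 0 taken => place at 10.
825 hashes to 9; slot 9 is free => place at 9.
537 hashes to 10, h2=10; 10,3 taken => place at 13.
853 hashes to 3, h2=6; 3,9 taken => place at 15.
548 hashes to 4; slot 4 is free => place at 4.
410 hashes to 2; slot 2 is free => place at 2.
Table: [425, 341, 410, 850, 548, ∅, ∅, ∅, ∅, 825, 153, ∅, ∅, 537, ∅, 853, ∅]
Lookup 853: h=3, h2=6, probe 3,9,15 → found at 15.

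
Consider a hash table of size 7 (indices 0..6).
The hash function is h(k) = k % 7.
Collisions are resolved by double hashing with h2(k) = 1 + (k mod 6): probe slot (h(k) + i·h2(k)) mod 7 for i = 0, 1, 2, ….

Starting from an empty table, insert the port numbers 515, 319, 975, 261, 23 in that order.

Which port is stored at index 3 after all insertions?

261

515 hashes to 4; slot 4 is free -> place at 4.
319 hashes to 4, h2=2; 4 taken -> place at 6.
975 hashes to 2; slot 2 is free -> place at 2.
261 hashes to 2, h2=4; 2,6 taken -> place at 3.
23 hashes to 2, h2=6; 2 taken -> place at 1.
Table: [., 23, 975, 261, 515, ., 319]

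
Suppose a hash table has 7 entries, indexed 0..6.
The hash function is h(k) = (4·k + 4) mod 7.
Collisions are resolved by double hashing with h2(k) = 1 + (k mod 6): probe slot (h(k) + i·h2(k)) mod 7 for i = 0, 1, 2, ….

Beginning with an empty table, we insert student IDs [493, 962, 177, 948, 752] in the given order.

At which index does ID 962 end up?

493: h=2 → slot 2
962: h=2, h2=3, probe 2,5 → slot 5
177: h=5, h2=4, probe 5,2,6 → slot 6
948: h=2, h2=1, probe 2,3 → slot 3
752: h=2, h2=3, probe 2,5,1 → slot 1
Table: [∅, 752, 493, 948, ∅, 962, 177]

5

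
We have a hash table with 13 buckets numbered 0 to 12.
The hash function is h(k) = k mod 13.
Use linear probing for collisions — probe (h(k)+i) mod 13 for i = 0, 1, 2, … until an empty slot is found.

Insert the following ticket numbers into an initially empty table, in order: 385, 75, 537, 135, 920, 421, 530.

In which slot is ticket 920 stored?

Insert 385: h=8, slot 8 empty -> index 8.
Insert 75: h=10, slot 10 empty -> index 10.
Insert 537: h=4, slot 4 empty -> index 4.
Insert 135: h=5, slot 5 empty -> index 5.
Insert 920: h=10, slot 10 occupied -> index 11.
Insert 421: h=5, slot 5 occupied -> index 6.
Insert 530: h=10, slots 10,11 occupied -> index 12.
Table: [—, —, —, —, 537, 135, 421, —, 385, —, 75, 920, 530]

11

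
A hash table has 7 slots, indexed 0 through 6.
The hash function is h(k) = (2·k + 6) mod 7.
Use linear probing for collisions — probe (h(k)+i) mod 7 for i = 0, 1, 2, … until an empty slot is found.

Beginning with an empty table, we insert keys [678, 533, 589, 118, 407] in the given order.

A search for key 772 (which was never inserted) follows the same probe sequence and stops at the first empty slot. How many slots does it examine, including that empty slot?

4

Insert 678: h=4, slot 4 empty -> index 4.
Insert 533: h=1, slot 1 empty -> index 1.
Insert 589: h=1, slot 1 occupied -> index 2.
Insert 118: h=4, slot 4 occupied -> index 5.
Insert 407: h=1, slots 1,2 occupied -> index 3.
Table: [-, 533, 589, 407, 678, 118, -]
Lookup 772: h=3, probe 3,4,5,6 → slot 6 empty, not found.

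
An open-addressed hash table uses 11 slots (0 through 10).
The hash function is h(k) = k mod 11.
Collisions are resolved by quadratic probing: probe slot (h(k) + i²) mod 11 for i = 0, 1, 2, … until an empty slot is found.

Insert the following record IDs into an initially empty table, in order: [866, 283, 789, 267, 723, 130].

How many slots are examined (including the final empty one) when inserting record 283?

2

866 hashes to 8; slot 8 is free → place at 8.
283 hashes to 8; 8 taken → place at 9.
789 hashes to 8; 8,9 taken → place at 1.
267 hashes to 3; slot 3 is free → place at 3.
723 hashes to 8; 8,9,1 taken → place at 6.
130 hashes to 9; 9 taken → place at 10.
Table: [., 789, ., 267, ., ., 723, ., 866, 283, 130]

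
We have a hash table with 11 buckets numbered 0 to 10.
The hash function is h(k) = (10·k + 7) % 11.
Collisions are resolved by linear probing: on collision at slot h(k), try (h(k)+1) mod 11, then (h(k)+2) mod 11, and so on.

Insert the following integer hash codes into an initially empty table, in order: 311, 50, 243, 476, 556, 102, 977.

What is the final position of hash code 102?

311 hashes to 4; slot 4 is free → place at 4.
50 hashes to 1; slot 1 is free → place at 1.
243 hashes to 6; slot 6 is free → place at 6.
476 hashes to 4; 4 taken → place at 5.
556 hashes to 1; 1 taken → place at 2.
102 hashes to 4; 4,5,6 taken → place at 7.
977 hashes to 9; slot 9 is free → place at 9.
Table: [., 50, 556, ., 311, 476, 243, 102, ., 977, .]

7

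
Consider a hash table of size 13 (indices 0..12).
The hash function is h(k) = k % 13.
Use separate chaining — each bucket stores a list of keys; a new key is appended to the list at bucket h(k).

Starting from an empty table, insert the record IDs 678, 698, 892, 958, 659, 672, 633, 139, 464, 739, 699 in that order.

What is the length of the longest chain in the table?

7

Insert 678: h=2, bucket 2 empty → new chain.
Insert 698: h=9, bucket 9 empty → new chain.
Insert 892: h=8, bucket 8 empty → new chain.
Insert 958: h=9, bucket 9 nonempty → append to chain.
Insert 659: h=9, bucket 9 nonempty → append to chain.
Insert 672: h=9, bucket 9 nonempty → append to chain.
Insert 633: h=9, bucket 9 nonempty → append to chain.
Insert 139: h=9, bucket 9 nonempty → append to chain.
Insert 464: h=9, bucket 9 nonempty → append to chain.
Insert 739: h=11, bucket 11 empty → new chain.
Insert 699: h=10, bucket 10 empty → new chain.
Final buckets:
0: _
1: _
2: 678
3: _
4: _
5: _
6: _
7: _
8: 892
9: 698 -> 958 -> 659 -> 672 -> 633 -> 139 -> 464
10: 699
11: 739
12: _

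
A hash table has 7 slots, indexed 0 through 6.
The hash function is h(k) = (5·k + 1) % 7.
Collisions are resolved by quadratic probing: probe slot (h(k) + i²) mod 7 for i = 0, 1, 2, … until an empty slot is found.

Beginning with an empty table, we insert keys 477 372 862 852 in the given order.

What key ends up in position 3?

477: h=6 -> slot 6
372: h=6, probe 6,0 -> slot 0
862: h=6, probe 6,0,3 -> slot 3
852: h=5 -> slot 5
Table: [372, _, _, 862, _, 852, 477]

862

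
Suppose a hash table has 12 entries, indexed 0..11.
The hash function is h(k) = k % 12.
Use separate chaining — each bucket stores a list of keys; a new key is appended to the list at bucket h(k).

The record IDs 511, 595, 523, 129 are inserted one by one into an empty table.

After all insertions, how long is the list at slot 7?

Insert 511: h=7, bucket 7 empty → new chain.
Insert 595: h=7, bucket 7 nonempty → append to chain.
Insert 523: h=7, bucket 7 nonempty → append to chain.
Insert 129: h=9, bucket 9 empty → new chain.
Final buckets:
0: ∅
1: ∅
2: ∅
3: ∅
4: ∅
5: ∅
6: ∅
7: 511 -> 595 -> 523
8: ∅
9: 129
10: ∅
11: ∅

3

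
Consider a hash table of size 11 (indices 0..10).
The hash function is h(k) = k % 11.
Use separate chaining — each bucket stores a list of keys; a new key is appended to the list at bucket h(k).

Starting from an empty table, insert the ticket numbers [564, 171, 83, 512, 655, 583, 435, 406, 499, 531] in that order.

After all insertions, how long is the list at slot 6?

564 → bucket 3
171 → bucket 6
83 → bucket 6 (collision)
512 → bucket 6 (collision)
655 → bucket 6 (collision)
583 → bucket 0
435 → bucket 6 (collision)
406 → bucket 10
499 → bucket 4
531 → bucket 3 (collision)
Final buckets:
0: 583
1: ∅
2: ∅
3: 564 -> 531
4: 499
5: ∅
6: 171 -> 83 -> 512 -> 655 -> 435
7: ∅
8: ∅
9: ∅
10: 406

5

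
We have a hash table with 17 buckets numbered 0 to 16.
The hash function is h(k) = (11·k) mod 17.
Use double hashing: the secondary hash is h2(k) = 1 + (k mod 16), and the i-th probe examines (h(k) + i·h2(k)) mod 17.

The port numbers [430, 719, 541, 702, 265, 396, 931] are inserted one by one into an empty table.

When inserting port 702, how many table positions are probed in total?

2

430: h=4 -> slot 4
719: h=4, h2=16, probe 4,3 -> slot 3
541: h=1 -> slot 1
702: h=4, h2=15, probe 4,2 -> slot 2
265: h=8 -> slot 8
396: h=4, h2=13, probe 4,0 -> slot 0
931: h=7 -> slot 7
Table: [396, 541, 702, 719, 430, _, _, 931, 265, _, _, _, _, _, _, _, _]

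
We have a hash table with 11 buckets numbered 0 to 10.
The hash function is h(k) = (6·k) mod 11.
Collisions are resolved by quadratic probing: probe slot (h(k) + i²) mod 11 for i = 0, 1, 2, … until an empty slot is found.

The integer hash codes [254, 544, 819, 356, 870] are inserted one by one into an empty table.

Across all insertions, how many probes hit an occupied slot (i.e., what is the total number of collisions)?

2

Insert 254: h=6, slot 6 empty => index 6.
Insert 544: h=8, slot 8 empty => index 8.
Insert 819: h=8, slot 8 occupied => index 9.
Insert 356: h=2, slot 2 empty => index 2.
Insert 870: h=6, slot 6 occupied => index 7.
Table: [., ., 356, ., ., ., 254, 870, 544, 819, .]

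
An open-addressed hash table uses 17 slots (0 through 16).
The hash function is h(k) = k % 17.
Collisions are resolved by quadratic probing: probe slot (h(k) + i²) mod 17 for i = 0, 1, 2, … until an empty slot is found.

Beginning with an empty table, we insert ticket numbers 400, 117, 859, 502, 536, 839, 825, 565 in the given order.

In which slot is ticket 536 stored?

Insert 400: h=9, slot 9 empty → index 9.
Insert 117: h=15, slot 15 empty → index 15.
Insert 859: h=9, slot 9 occupied → index 10.
Insert 502: h=9, slots 9,10 occupied → index 13.
Insert 536: h=9, slots 9,10,13 occupied → index 1.
Insert 839: h=6, slot 6 empty → index 6.
Insert 825: h=9, slots 9,10,13,1 occupied → index 8.
Insert 565: h=4, slot 4 empty → index 4.
Table: [∅, 536, ∅, ∅, 565, ∅, 839, ∅, 825, 400, 859, ∅, ∅, 502, ∅, 117, ∅]

1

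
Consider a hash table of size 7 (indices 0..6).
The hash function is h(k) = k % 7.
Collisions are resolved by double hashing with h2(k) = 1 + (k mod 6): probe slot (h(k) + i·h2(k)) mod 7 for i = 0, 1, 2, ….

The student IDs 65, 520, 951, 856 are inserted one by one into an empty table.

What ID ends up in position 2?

65

Insert 65: h=2, slot 2 empty -> index 2.
Insert 520: h=2, h2=5, slot 2 occupied -> index 0.
Insert 951: h=6, slot 6 empty -> index 6.
Insert 856: h=2, h2=5, slots 2,0 occupied -> index 5.
Table: [520, -, 65, -, -, 856, 951]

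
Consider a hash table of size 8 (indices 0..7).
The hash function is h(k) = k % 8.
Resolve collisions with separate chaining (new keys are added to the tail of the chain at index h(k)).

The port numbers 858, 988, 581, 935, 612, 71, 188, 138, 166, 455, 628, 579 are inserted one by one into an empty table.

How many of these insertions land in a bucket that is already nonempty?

6

Insert 858: h=2, bucket 2 empty → new chain.
Insert 988: h=4, bucket 4 empty → new chain.
Insert 581: h=5, bucket 5 empty → new chain.
Insert 935: h=7, bucket 7 empty → new chain.
Insert 612: h=4, bucket 4 nonempty → append to chain.
Insert 71: h=7, bucket 7 nonempty → append to chain.
Insert 188: h=4, bucket 4 nonempty → append to chain.
Insert 138: h=2, bucket 2 nonempty → append to chain.
Insert 166: h=6, bucket 6 empty → new chain.
Insert 455: h=7, bucket 7 nonempty → append to chain.
Insert 628: h=4, bucket 4 nonempty → append to chain.
Insert 579: h=3, bucket 3 empty → new chain.
Final buckets:
0: -
1: -
2: 858 -> 138
3: 579
4: 988 -> 612 -> 188 -> 628
5: 581
6: 166
7: 935 -> 71 -> 455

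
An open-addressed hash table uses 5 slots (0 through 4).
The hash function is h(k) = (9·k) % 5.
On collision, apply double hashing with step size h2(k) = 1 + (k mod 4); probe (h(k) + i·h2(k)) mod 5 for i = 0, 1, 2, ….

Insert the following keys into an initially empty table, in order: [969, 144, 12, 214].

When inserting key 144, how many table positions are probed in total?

Insert 969: h=1, slot 1 empty → index 1.
Insert 144: h=1, h2=1, slot 1 occupied → index 2.
Insert 12: h=3, slot 3 empty → index 3.
Insert 214: h=1, h2=3, slot 1 occupied → index 4.
Table: [—, 969, 144, 12, 214]

2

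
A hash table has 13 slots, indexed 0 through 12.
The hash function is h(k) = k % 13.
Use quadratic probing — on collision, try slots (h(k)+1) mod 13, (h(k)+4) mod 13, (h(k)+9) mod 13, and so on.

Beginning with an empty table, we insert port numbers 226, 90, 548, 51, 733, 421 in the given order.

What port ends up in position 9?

421

226: h=5 -> slot 5
90: h=12 -> slot 12
548: h=2 -> slot 2
51: h=12, probe 12,0 -> slot 0
733: h=5, probe 5,6 -> slot 6
421: h=5, probe 5,6,9 -> slot 9
Table: [51, _, 548, _, _, 226, 733, _, _, 421, _, _, 90]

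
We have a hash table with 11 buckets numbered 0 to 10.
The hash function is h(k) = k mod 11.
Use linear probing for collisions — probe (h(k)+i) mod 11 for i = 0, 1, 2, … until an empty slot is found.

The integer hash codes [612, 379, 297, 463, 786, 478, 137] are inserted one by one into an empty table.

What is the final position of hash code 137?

612: h=7 -> slot 7
379: h=5 -> slot 5
297: h=0 -> slot 0
463: h=1 -> slot 1
786: h=5, probe 5,6 -> slot 6
478: h=5, probe 5,6,7,8 -> slot 8
137: h=5, probe 5,6,7,8,9 -> slot 9
Table: [297, 463, ∅, ∅, ∅, 379, 786, 612, 478, 137, ∅]

9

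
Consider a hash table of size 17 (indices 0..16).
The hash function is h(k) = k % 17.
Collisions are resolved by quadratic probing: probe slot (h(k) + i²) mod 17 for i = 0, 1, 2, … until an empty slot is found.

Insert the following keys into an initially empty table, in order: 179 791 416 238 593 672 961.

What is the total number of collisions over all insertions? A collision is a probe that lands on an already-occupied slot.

179 hashes to 9; slot 9 is free → place at 9.
791 hashes to 9; 9 taken → place at 10.
416 hashes to 8; slot 8 is free → place at 8.
238 hashes to 0; slot 0 is free → place at 0.
593 hashes to 15; slot 15 is free → place at 15.
672 hashes to 9; 9,10 taken → place at 13.
961 hashes to 9; 9,10,13 taken → place at 1.
Table: [238, 961, -, -, -, -, -, -, 416, 179, 791, -, -, 672, -, 593, -]

6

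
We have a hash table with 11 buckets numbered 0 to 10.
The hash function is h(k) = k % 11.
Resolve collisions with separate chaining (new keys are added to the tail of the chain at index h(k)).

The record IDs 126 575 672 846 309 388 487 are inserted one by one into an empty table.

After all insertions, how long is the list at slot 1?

2

126 → bucket 5
575 → bucket 3
672 → bucket 1
846 → bucket 10
309 → bucket 1 (collision)
388 → bucket 3 (collision)
487 → bucket 3 (collision)
Final buckets:
0: -
1: 672 -> 309
2: -
3: 575 -> 388 -> 487
4: -
5: 126
6: -
7: -
8: -
9: -
10: 846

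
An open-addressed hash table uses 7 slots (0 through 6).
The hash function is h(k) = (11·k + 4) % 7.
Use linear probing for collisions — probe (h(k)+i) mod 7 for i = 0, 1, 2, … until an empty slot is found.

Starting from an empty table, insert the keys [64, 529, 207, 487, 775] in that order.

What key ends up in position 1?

Insert 64: h=1, slot 1 empty => index 1.
Insert 529: h=6, slot 6 empty => index 6.
Insert 207: h=6, slot 6 occupied => index 0.
Insert 487: h=6, slots 6,0,1 occupied => index 2.
Insert 775: h=3, slot 3 empty => index 3.
Table: [207, 64, 487, 775, _, _, 529]

64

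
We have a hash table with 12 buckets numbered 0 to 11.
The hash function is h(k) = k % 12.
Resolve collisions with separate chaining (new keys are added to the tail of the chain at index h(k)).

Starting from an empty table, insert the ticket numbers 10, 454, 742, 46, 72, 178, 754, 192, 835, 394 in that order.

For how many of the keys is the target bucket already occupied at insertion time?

Insert 10: h=10, bucket 10 empty → new chain.
Insert 454: h=10, bucket 10 nonempty → append to chain.
Insert 742: h=10, bucket 10 nonempty → append to chain.
Insert 46: h=10, bucket 10 nonempty → append to chain.
Insert 72: h=0, bucket 0 empty → new chain.
Insert 178: h=10, bucket 10 nonempty → append to chain.
Insert 754: h=10, bucket 10 nonempty → append to chain.
Insert 192: h=0, bucket 0 nonempty → append to chain.
Insert 835: h=7, bucket 7 empty → new chain.
Insert 394: h=10, bucket 10 nonempty → append to chain.
Final buckets:
0: 72 -> 192
1: .
2: .
3: .
4: .
5: .
6: .
7: 835
8: .
9: .
10: 10 -> 454 -> 742 -> 46 -> 178 -> 754 -> 394
11: .

7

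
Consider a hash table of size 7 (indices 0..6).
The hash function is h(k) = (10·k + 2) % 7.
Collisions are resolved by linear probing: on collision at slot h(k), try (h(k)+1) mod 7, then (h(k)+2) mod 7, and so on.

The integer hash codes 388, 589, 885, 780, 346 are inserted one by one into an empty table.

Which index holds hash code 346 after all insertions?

1

Insert 388: h=4, slot 4 empty => index 4.
Insert 589: h=5, slot 5 empty => index 5.
Insert 885: h=4, slots 4,5 occupied => index 6.
Insert 780: h=4, slots 4,5,6 occupied => index 0.
Insert 346: h=4, slots 4,5,6,0 occupied => index 1.
Table: [780, 346, -, -, 388, 589, 885]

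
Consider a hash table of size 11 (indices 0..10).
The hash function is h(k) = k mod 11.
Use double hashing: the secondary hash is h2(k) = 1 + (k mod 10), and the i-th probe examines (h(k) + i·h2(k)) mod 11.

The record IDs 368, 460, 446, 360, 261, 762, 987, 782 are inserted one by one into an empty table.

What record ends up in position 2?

368: h=5 => slot 5
460: h=9 => slot 9
446: h=6 => slot 6
360: h=8 => slot 8
261: h=8, h2=2, probe 8,10 => slot 10
762: h=3 => slot 3
987: h=8, h2=8, probe 8,5,2 => slot 2
782: h=1 => slot 1
Table: [_, 782, 987, 762, _, 368, 446, _, 360, 460, 261]

987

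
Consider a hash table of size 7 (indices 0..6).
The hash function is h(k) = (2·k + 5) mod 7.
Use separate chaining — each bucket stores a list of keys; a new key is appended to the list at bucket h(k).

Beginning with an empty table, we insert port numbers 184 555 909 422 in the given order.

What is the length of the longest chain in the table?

184 → bucket 2
555 → bucket 2 (collision)
909 → bucket 3
422 → bucket 2 (collision)
Final buckets:
0: _
1: _
2: 184 -> 555 -> 422
3: 909
4: _
5: _
6: _

3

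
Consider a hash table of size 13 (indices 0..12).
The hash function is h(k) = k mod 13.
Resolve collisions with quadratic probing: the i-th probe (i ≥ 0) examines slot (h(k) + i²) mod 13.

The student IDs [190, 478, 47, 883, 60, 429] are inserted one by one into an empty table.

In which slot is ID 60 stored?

190: h=8 → slot 8
478: h=10 → slot 10
47: h=8, probe 8,9 → slot 9
883: h=12 → slot 12
60: h=8, probe 8,9,12,4 → slot 4
429: h=0 → slot 0
Table: [429, —, —, —, 60, —, —, —, 190, 47, 478, —, 883]

4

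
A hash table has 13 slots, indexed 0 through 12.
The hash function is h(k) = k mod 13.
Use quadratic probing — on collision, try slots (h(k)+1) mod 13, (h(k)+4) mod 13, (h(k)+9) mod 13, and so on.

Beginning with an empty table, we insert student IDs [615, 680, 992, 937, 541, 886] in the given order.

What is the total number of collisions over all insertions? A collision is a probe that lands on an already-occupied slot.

4

615: h=4 -> slot 4
680: h=4, probe 4,5 -> slot 5
992: h=4, probe 4,5,8 -> slot 8
937: h=1 -> slot 1
541: h=8, probe 8,9 -> slot 9
886: h=2 -> slot 2
Table: [-, 937, 886, -, 615, 680, -, -, 992, 541, -, -, -]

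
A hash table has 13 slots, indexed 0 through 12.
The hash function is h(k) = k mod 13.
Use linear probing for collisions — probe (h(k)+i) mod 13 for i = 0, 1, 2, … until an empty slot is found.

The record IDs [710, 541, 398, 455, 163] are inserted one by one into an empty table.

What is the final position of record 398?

10

Insert 710: h=8, slot 8 empty -> index 8.
Insert 541: h=8, slot 8 occupied -> index 9.
Insert 398: h=8, slots 8,9 occupied -> index 10.
Insert 455: h=0, slot 0 empty -> index 0.
Insert 163: h=7, slot 7 empty -> index 7.
Table: [455, ∅, ∅, ∅, ∅, ∅, ∅, 163, 710, 541, 398, ∅, ∅]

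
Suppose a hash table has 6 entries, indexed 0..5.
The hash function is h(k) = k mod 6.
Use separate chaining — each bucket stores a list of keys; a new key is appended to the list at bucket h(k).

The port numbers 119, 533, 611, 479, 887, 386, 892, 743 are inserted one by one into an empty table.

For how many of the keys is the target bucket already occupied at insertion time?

Insert 119: h=5, bucket 5 empty -> new chain.
Insert 533: h=5, bucket 5 nonempty -> append to chain.
Insert 611: h=5, bucket 5 nonempty -> append to chain.
Insert 479: h=5, bucket 5 nonempty -> append to chain.
Insert 887: h=5, bucket 5 nonempty -> append to chain.
Insert 386: h=2, bucket 2 empty -> new chain.
Insert 892: h=4, bucket 4 empty -> new chain.
Insert 743: h=5, bucket 5 nonempty -> append to chain.
Final buckets:
0: ∅
1: ∅
2: 386
3: ∅
4: 892
5: 119 -> 533 -> 611 -> 479 -> 887 -> 743

5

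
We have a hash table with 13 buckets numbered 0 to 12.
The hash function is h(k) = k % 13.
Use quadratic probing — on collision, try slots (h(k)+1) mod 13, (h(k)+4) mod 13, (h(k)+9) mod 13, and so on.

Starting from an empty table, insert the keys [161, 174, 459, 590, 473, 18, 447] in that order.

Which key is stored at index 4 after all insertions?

161 hashes to 5; slot 5 is free => place at 5.
174 hashes to 5; 5 taken => place at 6.
459 hashes to 4; slot 4 is free => place at 4.
590 hashes to 5; 5,6 taken => place at 9.
473 hashes to 5; 5,6,9 taken => place at 1.
18 hashes to 5; 5,6,9,1 taken => place at 8.
447 hashes to 5; 5,6,9,1,8,4 taken => place at 2.
Table: [∅, 473, 447, ∅, 459, 161, 174, ∅, 18, 590, ∅, ∅, ∅]

459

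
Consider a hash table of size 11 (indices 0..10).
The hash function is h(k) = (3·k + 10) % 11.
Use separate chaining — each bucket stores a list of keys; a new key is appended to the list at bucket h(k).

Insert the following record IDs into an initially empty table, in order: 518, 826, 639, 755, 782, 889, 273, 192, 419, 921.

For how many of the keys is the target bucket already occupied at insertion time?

Insert 518: h=2, bucket 2 empty → new chain.
Insert 826: h=2, bucket 2 nonempty → append to chain.
Insert 639: h=2, bucket 2 nonempty → append to chain.
Insert 755: h=9, bucket 9 empty → new chain.
Insert 782: h=2, bucket 2 nonempty → append to chain.
Insert 889: h=4, bucket 4 empty → new chain.
Insert 273: h=4, bucket 4 nonempty → append to chain.
Insert 192: h=3, bucket 3 empty → new chain.
Insert 419: h=2, bucket 2 nonempty → append to chain.
Insert 921: h=1, bucket 1 empty → new chain.
Final buckets:
0: .
1: 921
2: 518 -> 826 -> 639 -> 782 -> 419
3: 192
4: 889 -> 273
5: .
6: .
7: .
8: .
9: 755
10: .

5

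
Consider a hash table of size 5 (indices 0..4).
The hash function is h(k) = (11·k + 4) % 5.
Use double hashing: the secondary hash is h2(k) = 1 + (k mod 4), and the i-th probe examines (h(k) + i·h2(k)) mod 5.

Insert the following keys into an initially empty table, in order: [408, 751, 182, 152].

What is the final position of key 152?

408 hashes to 2; slot 2 is free -> place at 2.
751 hashes to 0; slot 0 is free -> place at 0.
182 hashes to 1; slot 1 is free -> place at 1.
152 hashes to 1, h2=1; 1,2 taken -> place at 3.
Table: [751, 182, 408, 152, —]

3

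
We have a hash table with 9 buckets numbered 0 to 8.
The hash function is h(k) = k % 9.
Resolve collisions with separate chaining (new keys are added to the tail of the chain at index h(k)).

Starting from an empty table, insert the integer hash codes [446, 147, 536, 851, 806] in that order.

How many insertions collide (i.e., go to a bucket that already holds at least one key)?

3

Insert 446: h=5, bucket 5 empty → new chain.
Insert 147: h=3, bucket 3 empty → new chain.
Insert 536: h=5, bucket 5 nonempty → append to chain.
Insert 851: h=5, bucket 5 nonempty → append to chain.
Insert 806: h=5, bucket 5 nonempty → append to chain.
Final buckets:
0: .
1: .
2: .
3: 147
4: .
5: 446 -> 536 -> 851 -> 806
6: .
7: .
8: .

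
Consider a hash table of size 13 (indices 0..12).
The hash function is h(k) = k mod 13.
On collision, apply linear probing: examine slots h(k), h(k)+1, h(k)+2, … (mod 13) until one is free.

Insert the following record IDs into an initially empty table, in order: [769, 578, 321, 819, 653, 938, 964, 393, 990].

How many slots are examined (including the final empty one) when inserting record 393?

Insert 769: h=2, slot 2 empty → index 2.
Insert 578: h=6, slot 6 empty → index 6.
Insert 321: h=9, slot 9 empty → index 9.
Insert 819: h=0, slot 0 empty → index 0.
Insert 653: h=3, slot 3 empty → index 3.
Insert 938: h=2, slots 2,3 occupied → index 4.
Insert 964: h=2, slots 2,3,4 occupied → index 5.
Insert 393: h=3, slots 3,4,5,6 occupied → index 7.
Insert 990: h=2, slots 2,3,4,5,6,7 occupied → index 8.
Table: [819, -, 769, 653, 938, 964, 578, 393, 990, 321, -, -, -]

5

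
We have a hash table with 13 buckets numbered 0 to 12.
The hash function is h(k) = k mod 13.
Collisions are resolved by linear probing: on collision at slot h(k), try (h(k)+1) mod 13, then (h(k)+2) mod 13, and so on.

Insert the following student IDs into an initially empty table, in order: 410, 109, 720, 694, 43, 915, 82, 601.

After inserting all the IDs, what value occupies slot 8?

694

Insert 410: h=7, slot 7 empty → index 7.
Insert 109: h=5, slot 5 empty → index 5.
Insert 720: h=5, slot 5 occupied → index 6.
Insert 694: h=5, slots 5,6,7 occupied → index 8.
Insert 43: h=4, slot 4 empty → index 4.
Insert 915: h=5, slots 5,6,7,8 occupied → index 9.
Insert 82: h=4, slots 4,5,6,7,8,9 occupied → index 10.
Insert 601: h=3, slot 3 empty → index 3.
Table: [∅, ∅, ∅, 601, 43, 109, 720, 410, 694, 915, 82, ∅, ∅]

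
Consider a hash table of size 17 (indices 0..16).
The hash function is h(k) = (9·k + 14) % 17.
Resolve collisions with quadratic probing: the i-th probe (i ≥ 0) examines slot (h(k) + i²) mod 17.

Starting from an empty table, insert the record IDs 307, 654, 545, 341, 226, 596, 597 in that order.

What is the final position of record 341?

10

307 hashes to 6; slot 6 is free -> place at 6.
654 hashes to 1; slot 1 is free -> place at 1.
545 hashes to 6; 6 taken -> place at 7.
341 hashes to 6; 6,7 taken -> place at 10.
226 hashes to 8; slot 8 is free -> place at 8.
596 hashes to 6; 6,7,10 taken -> place at 15.
597 hashes to 15; 15 taken -> place at 16.
Table: [—, 654, —, —, —, —, 307, 545, 226, —, 341, —, —, —, —, 596, 597]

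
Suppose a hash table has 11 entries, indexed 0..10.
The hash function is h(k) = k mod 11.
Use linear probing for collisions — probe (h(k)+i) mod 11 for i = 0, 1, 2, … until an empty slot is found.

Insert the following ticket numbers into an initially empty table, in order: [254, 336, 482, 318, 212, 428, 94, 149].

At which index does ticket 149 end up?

8

254 hashes to 1; slot 1 is free => place at 1.
336 hashes to 6; slot 6 is free => place at 6.
482 hashes to 9; slot 9 is free => place at 9.
318 hashes to 10; slot 10 is free => place at 10.
212 hashes to 3; slot 3 is free => place at 3.
428 hashes to 10; 10 taken => place at 0.
94 hashes to 6; 6 taken => place at 7.
149 hashes to 6; 6,7 taken => place at 8.
Table: [428, 254, ∅, 212, ∅, ∅, 336, 94, 149, 482, 318]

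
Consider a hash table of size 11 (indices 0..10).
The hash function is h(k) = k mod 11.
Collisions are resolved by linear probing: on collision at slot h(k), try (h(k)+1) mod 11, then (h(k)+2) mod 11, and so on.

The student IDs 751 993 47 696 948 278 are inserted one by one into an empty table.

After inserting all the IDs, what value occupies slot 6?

751: h=3 → slot 3
993: h=3, probe 3,4 → slot 4
47: h=3, probe 3,4,5 → slot 5
696: h=3, probe 3,4,5,6 → slot 6
948: h=2 → slot 2
278: h=3, probe 3,4,5,6,7 → slot 7
Table: [_, _, 948, 751, 993, 47, 696, 278, _, _, _]

696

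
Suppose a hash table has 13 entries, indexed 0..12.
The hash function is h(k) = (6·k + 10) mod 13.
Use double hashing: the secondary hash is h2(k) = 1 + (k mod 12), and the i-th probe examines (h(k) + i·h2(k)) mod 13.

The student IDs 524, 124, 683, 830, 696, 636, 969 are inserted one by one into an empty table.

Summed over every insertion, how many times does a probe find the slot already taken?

3

Insert 524: h=8, slot 8 empty -> index 8.
Insert 124: h=0, slot 0 empty -> index 0.
Insert 683: h=0, h2=12, slot 0 occupied -> index 12.
Insert 830: h=11, slot 11 empty -> index 11.
Insert 696: h=0, h2=1, slot 0 occupied -> index 1.
Insert 636: h=4, slot 4 empty -> index 4.
Insert 969: h=0, h2=10, slot 0 occupied -> index 10.
Table: [124, 696, ∅, ∅, 636, ∅, ∅, ∅, 524, ∅, 969, 830, 683]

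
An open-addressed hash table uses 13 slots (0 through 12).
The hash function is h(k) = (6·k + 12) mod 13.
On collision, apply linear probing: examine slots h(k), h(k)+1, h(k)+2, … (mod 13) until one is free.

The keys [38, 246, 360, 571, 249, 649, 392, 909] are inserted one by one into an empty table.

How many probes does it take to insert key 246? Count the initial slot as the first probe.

38: h=6 → slot 6
246: h=6, probe 6,7 → slot 7
360: h=1 → slot 1
571: h=6, probe 6,7,8 → slot 8
249: h=11 → slot 11
649: h=6, probe 6,7,8,9 → slot 9
392: h=11, probe 11,12 → slot 12
909: h=6, probe 6,7,8,9,10 → slot 10
Table: [., 360, ., ., ., ., 38, 246, 571, 649, 909, 249, 392]

2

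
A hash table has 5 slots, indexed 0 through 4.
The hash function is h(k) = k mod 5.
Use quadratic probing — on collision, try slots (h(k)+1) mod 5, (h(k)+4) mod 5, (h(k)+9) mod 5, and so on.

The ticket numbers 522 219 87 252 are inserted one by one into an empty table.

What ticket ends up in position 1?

252

Insert 522: h=2, slot 2 empty => index 2.
Insert 219: h=4, slot 4 empty => index 4.
Insert 87: h=2, slot 2 occupied => index 3.
Insert 252: h=2, slots 2,3 occupied => index 1.
Table: [-, 252, 522, 87, 219]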